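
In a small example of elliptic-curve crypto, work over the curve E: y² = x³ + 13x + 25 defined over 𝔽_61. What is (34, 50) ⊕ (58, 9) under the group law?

(34, 50) + (58, 9). λ = (9 - 50)/(58 - 34) ≡ 20/24 mod 61. 24⁻¹ ≡ 28 (mod 61), so λ ≡ 11.
  x = λ² - 34 - 58 = 121 - 92 ≡ 29; y = λ·(34 - 29) - 50 ≡ 5. → (29, 5)

(29, 5)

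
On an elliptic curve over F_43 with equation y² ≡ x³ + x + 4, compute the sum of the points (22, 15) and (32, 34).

(24, 7)

(22, 15) + (32, 34). λ = (34 - 15)/(32 - 22) ≡ 19/10 mod 43. 10⁻¹ ≡ 13 (mod 43), so λ ≡ 32.
  x = λ² - 22 - 32 = 1024 - 54 ≡ 24; y = λ·(22 - 24) - 15 ≡ 7. → (24, 7)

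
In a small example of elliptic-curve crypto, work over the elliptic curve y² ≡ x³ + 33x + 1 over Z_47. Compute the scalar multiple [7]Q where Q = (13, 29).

Double-and-add on 7 = (111)₂. Start with Q = (13, 29) for the leading 1-bit.
double: tangent at (13, 29): λ = (3·13² + 33)/(2·29) ≡ 23/11. 11⁻¹ ≡ 30 (mod 47) since 11·30 = 330 ≡ 1, so λ ≡ 23·30 ≡ 32.
  x = λ² - 13 - 13 = 1024 - 26 ≡ 11; y = λ·(13 - 11) - 29 ≡ 35. → (11, 35)
add Q: (11, 35) + (13, 29). λ = (29 - 35)/(13 - 11) ≡ 41/2 mod 47. 2⁻¹ ≡ 24 (mod 47), so λ ≡ 44.
  x = λ² - 11 - 13 = 1936 - 24 ≡ 32; y = λ·(11 - 32) - 35 ≡ 28. → (32, 28)
double: tangent at (32, 28): λ = (3·32² + 33)/(2·28) ≡ 3/9. 9⁻¹ ≡ 21 (mod 47) since 9·21 = 189 ≡ 1, so λ ≡ 3·21 ≡ 16.
  x = λ² - 32 - 32 = 256 - 64 ≡ 4; y = λ·(32 - 4) - 28 ≡ 44. → (4, 44)
add Q: (4, 44) + (13, 29). λ = (29 - 44)/(13 - 4) ≡ 32/9 mod 47. 9⁻¹ ≡ 21 (mod 47) since 9·21 = 189 ≡ 1, so λ ≡ 14.
  x = λ² - 4 - 13 = 196 - 17 ≡ 38; y = λ·(4 - 38) - 44 ≡ 44. → (38, 44)

(38, 44)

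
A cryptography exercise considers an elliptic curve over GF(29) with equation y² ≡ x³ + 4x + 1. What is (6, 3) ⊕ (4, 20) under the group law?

(6, 3) + (4, 20). λ = (20 - 3)/(4 - 6) ≡ 17/27 mod 29. 27⁻¹ ≡ 14 (mod 29), so λ ≡ 6.
  x = λ² - 6 - 4 = 36 - 10 ≡ 26; y = λ·(6 - 26) - 3 ≡ 22. → (26, 22)

(26, 22)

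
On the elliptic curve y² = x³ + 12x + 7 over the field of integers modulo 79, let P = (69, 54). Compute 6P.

(54, 44)

Repeated addition: build up to 6P.
2P: tangent at (69, 54): λ = (3·69² + 12)/(2·54) ≡ 75/29. 29⁻¹ ≡ 30 (mod 79) since 29·30 = 870 ≡ 1, so λ ≡ 75·30 ≡ 38.
  x = λ² - 69 - 69 = 1444 - 138 ≡ 42; y = λ·(69 - 42) - 54 ≡ 24. → (42, 24)
3P: (42, 24) + (69, 54). λ = (54 - 24)/(69 - 42) ≡ 30/27 mod 79. 27⁻¹ ≡ 41 (mod 79) since 27·41 = 1107 ≡ 1, so λ ≡ 45.
  x = λ² - 42 - 69 = 2025 - 111 ≡ 18; y = λ·(42 - 18) - 24 ≡ 29. → (18, 29)
4P: (18, 29) + (69, 54). λ = (54 - 29)/(69 - 18) ≡ 25/51 mod 79. 51⁻¹ ≡ 31 (mod 79) since 51·31 = 1581 ≡ 1, so λ ≡ 64.
  x = λ² - 18 - 69 = 4096 - 87 ≡ 59; y = λ·(18 - 59) - 29 ≡ 33. → (59, 33)
5P: (59, 33) + (69, 54). λ = (54 - 33)/(69 - 59) ≡ 21/10 mod 79. 10⁻¹ ≡ 8 (mod 79) since 10·8 = 80 ≡ 1, so λ ≡ 10.
  x = λ² - 59 - 69 = 100 - 128 ≡ 51; y = λ·(59 - 51) - 33 ≡ 47. → (51, 47)
6P: (51, 47) + (69, 54). λ = (54 - 47)/(69 - 51) ≡ 7/18 mod 79. 18⁻¹ ≡ 22 (mod 79) since 18·22 = 396 ≡ 1, so λ ≡ 75.
  x = λ² - 51 - 69 = 5625 - 120 ≡ 54; y = λ·(51 - 54) - 47 ≡ 44. → (54, 44)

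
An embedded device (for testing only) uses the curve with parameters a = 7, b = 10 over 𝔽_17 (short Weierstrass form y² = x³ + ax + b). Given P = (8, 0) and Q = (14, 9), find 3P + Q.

First 3P:
Repeated addition: build up to 3P.
2P: (8, 0) + (8, 0): same x and y₁ ≡ -y₂, so the sum is O.
3P: O + (8, 0) = (8, 0) (identity).
3P = (8, 0).
Finally 3P + Q:
(8, 0) + (14, 9). λ = (9 - 0)/(14 - 8) ≡ 9/6 mod 17. 6⁻¹ ≡ 3 (mod 17) since 6·3 = 18 ≡ 1, so λ ≡ 10.
  x = λ² - 8 - 14 = 100 - 22 ≡ 10; y = λ·(8 - 10) - 0 ≡ 14. → (10, 14)

(10, 14)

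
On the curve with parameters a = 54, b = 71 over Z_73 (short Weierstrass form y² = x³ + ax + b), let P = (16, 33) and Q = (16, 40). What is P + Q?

The two points share x = 16 and their y-coordinates satisfy 33 + 40 ≡ 0 (mod 73), so they are inverses. Their sum is O.

O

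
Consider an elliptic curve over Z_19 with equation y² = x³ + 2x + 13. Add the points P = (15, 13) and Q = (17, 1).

(15, 13) + (17, 1). λ = (1 - 13)/(17 - 15) ≡ 7/2 mod 19. 2⁻¹ ≡ 10 (mod 19), so λ ≡ 13.
  x = λ² - 15 - 17 = 169 - 32 ≡ 4; y = λ·(15 - 4) - 13 ≡ 16. → (4, 16)

(4, 16)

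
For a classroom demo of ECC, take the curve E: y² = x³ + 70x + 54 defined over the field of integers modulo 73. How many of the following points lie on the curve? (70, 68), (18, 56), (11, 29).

1

(70, 68): 68² ≡ 25, rhs ≡ 36 → off.
(18, 56): 56² ≡ 70, rhs ≡ 65 → off.
(11, 29): 29² ≡ 38, rhs ≡ 38 → on.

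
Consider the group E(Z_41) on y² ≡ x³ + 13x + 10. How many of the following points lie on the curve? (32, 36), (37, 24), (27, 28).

1

(32, 36): 36² ≡ 25, rhs ≡ 25 → on.
(37, 24): 24² ≡ 2, rhs ≡ 17 → off.
(27, 28): 28² ≡ 5, rhs ≡ 36 → off.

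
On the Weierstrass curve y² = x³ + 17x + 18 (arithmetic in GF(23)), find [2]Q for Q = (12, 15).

(1, 17)

tangent at (12, 15): λ = (3·12² + 17)/(2·15) ≡ 12/7. 7⁻¹ ≡ 10 (mod 23), so λ ≡ 12·10 ≡ 5.
  x = λ² - 12 - 12 = 25 - 24 ≡ 1; y = λ·(12 - 1) - 15 ≡ 17. → (1, 17)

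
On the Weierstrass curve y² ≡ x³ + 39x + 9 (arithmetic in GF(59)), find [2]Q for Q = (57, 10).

(49, 34)

tangent at (57, 10): λ = (3·57² + 39)/(2·10) ≡ 51/20. 20⁻¹ ≡ 3 (mod 59) since 20·3 = 60 ≡ 1, so λ ≡ 51·3 ≡ 35.
  x = λ² - 57 - 57 = 1225 - 114 ≡ 49; y = λ·(57 - 49) - 10 ≡ 34. → (49, 34)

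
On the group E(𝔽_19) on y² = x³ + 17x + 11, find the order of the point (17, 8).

2P: tangent at (17, 8): λ = (3·17² + 17)/(2·8) ≡ 10/16. 16⁻¹ ≡ 6 (mod 19), so λ ≡ 10·6 ≡ 3.
  x = λ² - 17 - 17 = 9 - 34 ≡ 13; y = λ·(17 - 13) - 8 ≡ 4. → (13, 4)
3P: (13, 4) + (17, 8). λ = (8 - 4)/(17 - 13) ≡ 4/4 mod 19. 4⁻¹ ≡ 5 (mod 19), so λ ≡ 1.
  x = λ² - 13 - 17 = 1 - 30 ≡ 9; y = λ·(13 - 9) - 4 ≡ 0. → (9, 0)
4P: (9, 0) + (17, 8). λ = (8 - 0)/(17 - 9) ≡ 8/8 mod 19. 8⁻¹ ≡ 12 (mod 19) since 8·12 = 96 ≡ 1, so λ ≡ 1.
  x = λ² - 9 - 17 = 1 - 26 ≡ 13; y = λ·(9 - 13) - 0 ≡ 15. → (13, 15)
5P: (13, 15) + (17, 8). λ = (8 - 15)/(17 - 13) ≡ 12/4 mod 19. 4⁻¹ ≡ 5 (mod 19), so λ ≡ 3.
  x = λ² - 13 - 17 = 9 - 30 ≡ 17; y = λ·(13 - 17) - 15 ≡ 11. → (17, 11)
6P: (17, 11) + (17, 8): same x and y₁ ≡ -y₂, so the sum is O.
6P = O, so the order is 6.

6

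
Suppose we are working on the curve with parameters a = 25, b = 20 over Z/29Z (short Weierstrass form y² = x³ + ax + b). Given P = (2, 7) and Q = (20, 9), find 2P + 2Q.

First 2P:
Repeated addition: build up to 2P.
2P: tangent at (2, 7): λ = (3·2² + 25)/(2·7) ≡ 8/14. 14⁻¹ ≡ 27 (mod 29) since 14·27 = 378 ≡ 1, so λ ≡ 8·27 ≡ 13.
  x = λ² - 2 - 2 = 169 - 4 ≡ 20; y = λ·(2 - 20) - 7 ≡ 20. → (20, 20)
2P = (20, 20).
Next 2Q:
Repeated addition: build up to 2Q.
2Q: tangent at (20, 9): λ = (3·20² + 25)/(2·9) ≡ 7/18. 18⁻¹ ≡ 21 (mod 29) since 18·21 = 378 ≡ 1, so λ ≡ 7·21 ≡ 2.
  x = λ² - 20 - 20 = 4 - 40 ≡ 22; y = λ·(20 - 22) - 9 ≡ 16. → (22, 16)
2Q = (22, 16).
Finally 2P + 2Q:
(20, 20) + (22, 16). λ = (16 - 20)/(22 - 20) ≡ 25/2 mod 29. 2⁻¹ ≡ 15 (mod 29) since 2·15 = 30 ≡ 1, so λ ≡ 27.
  x = λ² - 20 - 22 = 729 - 42 ≡ 20; y = λ·(20 - 20) - 20 ≡ 9. → (20, 9)

(20, 9)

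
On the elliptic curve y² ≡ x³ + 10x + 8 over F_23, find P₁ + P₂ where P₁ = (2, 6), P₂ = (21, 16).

(2, 6) + (21, 16). λ = (16 - 6)/(21 - 2) ≡ 10/19 mod 23. 19⁻¹ ≡ 17 (mod 23) since 19·17 = 323 ≡ 1, so λ ≡ 9.
  x = λ² - 2 - 21 = 81 - 23 ≡ 12; y = λ·(2 - 12) - 6 ≡ 19. → (12, 19)

(12, 19)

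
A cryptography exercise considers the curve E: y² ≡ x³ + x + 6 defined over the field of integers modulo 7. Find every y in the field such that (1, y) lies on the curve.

x³ + 1x + 6 = 8 ≡ 1 (mod 7).
Square roots of 1 mod 7: 1 and 6 (since 1² = 1 ≡ 1).

1, 6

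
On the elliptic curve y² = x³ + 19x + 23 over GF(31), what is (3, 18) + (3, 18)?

(3, 13)

tangent at (3, 18): λ = (3·3² + 19)/(2·18) ≡ 15/5. 5⁻¹ ≡ 25 (mod 31), so λ ≡ 15·25 ≡ 3.
  x = λ² - 3 - 3 = 9 - 6 ≡ 3; y = λ·(3 - 3) - 18 ≡ 13. → (3, 13)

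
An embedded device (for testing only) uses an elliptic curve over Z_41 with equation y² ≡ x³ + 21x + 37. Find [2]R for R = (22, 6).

(15, 23)

tangent at (22, 6): λ = (3·22² + 21)/(2·6) ≡ 38/12. 12⁻¹ ≡ 24 (mod 41), so λ ≡ 38·24 ≡ 10.
  x = λ² - 22 - 22 = 100 - 44 ≡ 15; y = λ·(22 - 15) - 6 ≡ 23. → (15, 23)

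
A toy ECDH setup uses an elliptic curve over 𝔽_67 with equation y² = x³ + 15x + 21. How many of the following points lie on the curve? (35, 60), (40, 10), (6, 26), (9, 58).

2

(35, 60): 60² ≡ 49, rhs ≡ 5 → off.
(40, 10): 10² ≡ 33, rhs ≡ 33 → on.
(6, 26): 26² ≡ 6, rhs ≡ 59 → off.
(9, 58): 58² ≡ 14, rhs ≡ 14 → on.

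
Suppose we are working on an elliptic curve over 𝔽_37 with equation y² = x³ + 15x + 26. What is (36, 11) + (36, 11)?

(36, 26)

tangent at (36, 11): λ = (3·36² + 15)/(2·11) ≡ 18/22. 22⁻¹ ≡ 32 (mod 37), so λ ≡ 18·32 ≡ 21.
  x = λ² - 36 - 36 = 441 - 72 ≡ 36; y = λ·(36 - 36) - 11 ≡ 26. → (36, 26)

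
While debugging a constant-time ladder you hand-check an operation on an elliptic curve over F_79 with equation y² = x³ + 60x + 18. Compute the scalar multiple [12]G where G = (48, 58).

(63, 52)

Repeated addition: build up to 12G.
2G: tangent at (48, 58): λ = (3·48² + 60)/(2·58) ≡ 20/37. 37⁻¹ ≡ 47 (mod 79), so λ ≡ 20·47 ≡ 71.
  x = λ² - 48 - 48 = 5041 - 96 ≡ 47; y = λ·(48 - 47) - 58 ≡ 13. → (47, 13)
3G: (47, 13) + (48, 58). λ = (58 - 13)/(48 - 47) ≡ 45/1 mod 79. 1⁻¹ ≡ 1 (mod 79) since 1·1 = 1 ≡ 1, so λ ≡ 45.
  x = λ² - 47 - 48 = 2025 - 95 ≡ 34; y = λ·(47 - 34) - 13 ≡ 19. → (34, 19)
4G: (34, 19) + (48, 58). λ = (58 - 19)/(48 - 34) ≡ 39/14 mod 79. 14⁻¹ ≡ 17 (mod 79), so λ ≡ 31.
  x = λ² - 34 - 48 = 961 - 82 ≡ 10; y = λ·(34 - 10) - 19 ≡ 14. → (10, 14)
5G: (10, 14) + (48, 58). λ = (58 - 14)/(48 - 10) ≡ 44/38 mod 79. 38⁻¹ ≡ 52 (mod 79) since 38·52 = 1976 ≡ 1, so λ ≡ 76.
  x = λ² - 10 - 48 = 5776 - 58 ≡ 30; y = λ·(10 - 30) - 14 ≡ 46. → (30, 46)
6G: (30, 46) + (48, 58). λ = (58 - 46)/(48 - 30) ≡ 12/18 mod 79. 18⁻¹ ≡ 22 (mod 79), so λ ≡ 27.
  x = λ² - 30 - 48 = 729 - 78 ≡ 19; y = λ·(30 - 19) - 46 ≡ 14. → (19, 14)
7G: (19, 14) + (48, 58). λ = (58 - 14)/(48 - 19) ≡ 44/29 mod 79. 29⁻¹ ≡ 30 (mod 79) since 29·30 = 870 ≡ 1, so λ ≡ 56.
  x = λ² - 19 - 48 = 3136 - 67 ≡ 67; y = λ·(19 - 67) - 14 ≡ 63. → (67, 63)
8G: (67, 63) + (48, 58). λ = (58 - 63)/(48 - 67) ≡ 74/60 mod 79. 60⁻¹ ≡ 54 (mod 79) since 60·54 = 3240 ≡ 1, so λ ≡ 46.
  x = λ² - 67 - 48 = 2116 - 115 ≡ 26; y = λ·(67 - 26) - 63 ≡ 6. → (26, 6)
9G: (26, 6) + (48, 58). λ = (58 - 6)/(48 - 26) ≡ 52/22 mod 79. 22⁻¹ ≡ 18 (mod 79), so λ ≡ 67.
  x = λ² - 26 - 48 = 4489 - 74 ≡ 70; y = λ·(26 - 70) - 6 ≡ 48. → (70, 48)
10G: (70, 48) + (48, 58). λ = (58 - 48)/(48 - 70) ≡ 10/57 mod 79. 57⁻¹ ≡ 61 (mod 79), so λ ≡ 57.
  x = λ² - 70 - 48 = 3249 - 118 ≡ 50; y = λ·(70 - 50) - 48 ≡ 65. → (50, 65)
11G: (50, 65) + (48, 58). λ = (58 - 65)/(48 - 50) ≡ 72/77 mod 79. 77⁻¹ ≡ 39 (mod 79), so λ ≡ 43.
  x = λ² - 50 - 48 = 1849 - 98 ≡ 13; y = λ·(50 - 13) - 65 ≡ 25. → (13, 25)
12G: (13, 25) + (48, 58). λ = (58 - 25)/(48 - 13) ≡ 33/35 mod 79. 35⁻¹ ≡ 70 (mod 79), so λ ≡ 19.
  x = λ² - 13 - 48 = 361 - 61 ≡ 63; y = λ·(13 - 63) - 25 ≡ 52. → (63, 52)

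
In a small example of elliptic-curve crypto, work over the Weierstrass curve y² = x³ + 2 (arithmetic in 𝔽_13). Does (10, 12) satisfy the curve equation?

y² = 12² ≡ 1; x³ + 0x + 2 = 1002 ≡ 1 (mod 13). 1 = 1.

yes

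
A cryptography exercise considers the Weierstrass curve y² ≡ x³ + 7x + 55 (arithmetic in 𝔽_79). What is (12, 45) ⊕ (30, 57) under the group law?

(55, 58)

(12, 45) + (30, 57). λ = (57 - 45)/(30 - 12) ≡ 12/18 mod 79. 18⁻¹ ≡ 22 (mod 79), so λ ≡ 27.
  x = λ² - 12 - 30 = 729 - 42 ≡ 55; y = λ·(12 - 55) - 45 ≡ 58. → (55, 58)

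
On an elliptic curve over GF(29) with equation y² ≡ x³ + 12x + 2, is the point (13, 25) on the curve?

y² = 25² ≡ 16; x³ + 12x + 2 = 2355 ≡ 6 (mod 29). 16 ≠ 6.

no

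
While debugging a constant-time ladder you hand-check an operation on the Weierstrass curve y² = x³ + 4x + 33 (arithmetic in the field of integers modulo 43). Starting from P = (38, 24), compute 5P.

(36, 36)

Repeated addition: build up to 5P.
2P: tangent at (38, 24): λ = (3·38² + 4)/(2·24) ≡ 36/5. 5⁻¹ ≡ 26 (mod 43) since 5·26 = 130 ≡ 1, so λ ≡ 36·26 ≡ 33.
  x = λ² - 38 - 38 = 1089 - 76 ≡ 24; y = λ·(38 - 24) - 24 ≡ 8. → (24, 8)
3P: (24, 8) + (38, 24). λ = (24 - 8)/(38 - 24) ≡ 16/14 mod 43. 14⁻¹ ≡ 40 (mod 43) since 14·40 = 560 ≡ 1, so λ ≡ 38.
  x = λ² - 24 - 38 = 1444 - 62 ≡ 6; y = λ·(24 - 6) - 8 ≡ 31. → (6, 31)
4P: (6, 31) + (38, 24). λ = (24 - 31)/(38 - 6) ≡ 36/32 mod 43. 32⁻¹ ≡ 39 (mod 43), so λ ≡ 28.
  x = λ² - 6 - 38 = 784 - 44 ≡ 9; y = λ·(6 - 9) - 31 ≡ 14. → (9, 14)
5P: (9, 14) + (38, 24). λ = (24 - 14)/(38 - 9) ≡ 10/29 mod 43. 29⁻¹ ≡ 3 (mod 43) since 29·3 = 87 ≡ 1, so λ ≡ 30.
  x = λ² - 9 - 38 = 900 - 47 ≡ 36; y = λ·(9 - 36) - 14 ≡ 36. → (36, 36)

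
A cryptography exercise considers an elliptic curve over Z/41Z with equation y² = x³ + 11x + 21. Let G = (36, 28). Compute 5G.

Double-and-add on 5 = (101)₂. Start with G = (36, 28) for the leading 1-bit.
double: tangent at (36, 28): λ = (3·36² + 11)/(2·28) ≡ 4/15. 15⁻¹ ≡ 11 (mod 41), so λ ≡ 4·11 ≡ 3.
  x = λ² - 36 - 36 = 9 - 72 ≡ 19; y = λ·(36 - 19) - 28 ≡ 23. → (19, 23)
double: tangent at (19, 23): λ = (3·19² + 11)/(2·23) ≡ 28/5. 5⁻¹ ≡ 33 (mod 41), so λ ≡ 28·33 ≡ 22.
  x = λ² - 19 - 19 = 484 - 38 ≡ 36; y = λ·(19 - 36) - 23 ≡ 13. → (36, 13)
add G: (36, 13) + (36, 28): same x and y₁ ≡ -y₂, so the sum is 𝒪.

O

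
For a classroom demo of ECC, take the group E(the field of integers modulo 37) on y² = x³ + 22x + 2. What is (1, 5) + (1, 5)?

tangent at (1, 5): λ = (3·1² + 22)/(2·5) ≡ 25/10. 10⁻¹ ≡ 26 (mod 37), so λ ≡ 25·26 ≡ 21.
  x = λ² - 1 - 1 = 441 - 2 ≡ 32; y = λ·(1 - 32) - 5 ≡ 10. → (32, 10)

(32, 10)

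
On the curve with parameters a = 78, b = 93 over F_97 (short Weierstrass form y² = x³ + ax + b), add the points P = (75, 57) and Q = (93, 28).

(75, 40)

(75, 57) + (93, 28). λ = (28 - 57)/(93 - 75) ≡ 68/18 mod 97. 18⁻¹ ≡ 27 (mod 97), so λ ≡ 90.
  x = λ² - 75 - 93 = 8100 - 168 ≡ 75; y = λ·(75 - 75) - 57 ≡ 40. → (75, 40)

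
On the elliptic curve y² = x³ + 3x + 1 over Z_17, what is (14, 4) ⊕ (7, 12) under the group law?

(14, 4) + (7, 12). λ = (12 - 4)/(7 - 14) ≡ 8/10 mod 17. 10⁻¹ ≡ 12 (mod 17), so λ ≡ 11.
  x = λ² - 14 - 7 = 121 - 21 ≡ 15; y = λ·(14 - 15) - 4 ≡ 2. → (15, 2)

(15, 2)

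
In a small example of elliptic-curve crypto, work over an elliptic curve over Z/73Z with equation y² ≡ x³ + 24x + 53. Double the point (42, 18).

tangent at (42, 18): λ = (3·42² + 24)/(2·18) ≡ 60/36. 36⁻¹ ≡ 71 (mod 73), so λ ≡ 60·71 ≡ 26.
  x = λ² - 42 - 42 = 676 - 84 ≡ 8; y = λ·(42 - 8) - 18 ≡ 63. → (8, 63)

(8, 63)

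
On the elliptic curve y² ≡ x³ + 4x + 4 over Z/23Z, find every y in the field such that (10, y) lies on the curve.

3, 20

x³ + 4x + 4 = 1044 ≡ 9 (mod 23).
Square roots of 9 mod 23: 3 and 20 (since 3² = 9 ≡ 9).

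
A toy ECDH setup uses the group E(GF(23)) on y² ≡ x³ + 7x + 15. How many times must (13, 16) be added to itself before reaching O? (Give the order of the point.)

2P: tangent at (13, 16): λ = (3·13² + 7)/(2·16) ≡ 8/9. 9⁻¹ ≡ 18 (mod 23) since 9·18 = 162 ≡ 1, so λ ≡ 8·18 ≡ 6.
  x = λ² - 13 - 13 = 36 - 26 ≡ 10; y = λ·(13 - 10) - 16 ≡ 2. → (10, 2)
3P: (10, 2) + (13, 16). λ = (16 - 2)/(13 - 10) ≡ 14/3 mod 23. 3⁻¹ ≡ 8 (mod 23), so λ ≡ 20.
  x = λ² - 10 - 13 = 400 - 23 ≡ 9; y = λ·(10 - 9) - 2 ≡ 18. → (9, 18)
4P: (9, 18) + (13, 16). λ = (16 - 18)/(13 - 9) ≡ 21/4 mod 23. 4⁻¹ ≡ 6 (mod 23) since 4·6 = 24 ≡ 1, so λ ≡ 11.
  x = λ² - 9 - 13 = 121 - 22 ≡ 7; y = λ·(9 - 7) - 18 ≡ 4. → (7, 4)
5P: (7, 4) + (13, 16). λ = (16 - 4)/(13 - 7) ≡ 12/6 mod 23. 6⁻¹ ≡ 4 (mod 23) since 6·4 = 24 ≡ 1, so λ ≡ 2.
  x = λ² - 7 - 13 = 4 - 20 ≡ 7; y = λ·(7 - 7) - 4 ≡ 19. → (7, 19)
6P: (7, 19) + (13, 16). λ = (16 - 19)/(13 - 7) ≡ 20/6 mod 23. 6⁻¹ ≡ 4 (mod 23), so λ ≡ 11.
  x = λ² - 7 - 13 = 121 - 20 ≡ 9; y = λ·(7 - 9) - 19 ≡ 5. → (9, 5)
7P: (9, 5) + (13, 16). λ = (16 - 5)/(13 - 9) ≡ 11/4 mod 23. 4⁻¹ ≡ 6 (mod 23), so λ ≡ 20.
  x = λ² - 9 - 13 = 400 - 22 ≡ 10; y = λ·(9 - 10) - 5 ≡ 21. → (10, 21)
8P: (10, 21) + (13, 16). λ = (16 - 21)/(13 - 10) ≡ 18/3 mod 23. 3⁻¹ ≡ 8 (mod 23), so λ ≡ 6.
  x = λ² - 10 - 13 = 36 - 23 ≡ 13; y = λ·(10 - 13) - 21 ≡ 7. → (13, 7)
9P: (13, 7) + (13, 16): same x and y₁ ≡ -y₂, so the sum is O.
9P = O, so the order is 9.

9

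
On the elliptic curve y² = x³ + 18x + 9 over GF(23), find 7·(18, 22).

(18, 1)

Write Q = (18, 22).
Double-and-add on 7 = (111)₂. Start with Q = (18, 22) for the leading 1-bit.
double: tangent at (18, 22): λ = (3·18² + 18)/(2·22) ≡ 1/21. 21⁻¹ ≡ 11 (mod 23), so λ ≡ 1·11 ≡ 11.
  x = λ² - 18 - 18 = 121 - 36 ≡ 16; y = λ·(18 - 16) - 22 ≡ 0. → (16, 0)
add Q: (16, 0) + (18, 22). λ = (22 - 0)/(18 - 16) ≡ 22/2 mod 23. 2⁻¹ ≡ 12 (mod 23), so λ ≡ 11.
  x = λ² - 16 - 18 = 121 - 34 ≡ 18; y = λ·(16 - 18) - 0 ≡ 1. → (18, 1)
double: tangent at (18, 1): λ = (3·18² + 18)/(2·1) ≡ 1/2. 2⁻¹ ≡ 12 (mod 23) since 2·12 = 24 ≡ 1, so λ ≡ 1·12 ≡ 12.
  x = λ² - 18 - 18 = 144 - 36 ≡ 16; y = λ·(18 - 16) - 1 ≡ 0. → (16, 0)
add Q: (16, 0) + (18, 22). λ = (22 - 0)/(18 - 16) ≡ 22/2 mod 23. 2⁻¹ ≡ 12 (mod 23) since 2·12 = 24 ≡ 1, so λ ≡ 11.
  x = λ² - 16 - 18 = 121 - 34 ≡ 18; y = λ·(16 - 18) - 0 ≡ 1. → (18, 1)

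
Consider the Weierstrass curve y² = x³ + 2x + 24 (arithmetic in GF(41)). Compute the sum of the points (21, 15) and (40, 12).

(21, 15) + (40, 12). λ = (12 - 15)/(40 - 21) ≡ 38/19 mod 41. 19⁻¹ ≡ 13 (mod 41) since 19·13 = 247 ≡ 1, so λ ≡ 2.
  x = λ² - 21 - 40 = 4 - 61 ≡ 25; y = λ·(21 - 25) - 15 ≡ 18. → (25, 18)

(25, 18)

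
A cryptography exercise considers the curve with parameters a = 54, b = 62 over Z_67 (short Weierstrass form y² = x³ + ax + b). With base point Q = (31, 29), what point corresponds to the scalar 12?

Double-and-add on 12 = (1100)₂. Start with Q = (31, 29) for the leading 1-bit.
double: tangent at (31, 29): λ = (3·31² + 54)/(2·29) ≡ 56/58. 58⁻¹ ≡ 52 (mod 67), so λ ≡ 56·52 ≡ 31.
  x = λ² - 31 - 31 = 961 - 62 ≡ 28; y = λ·(31 - 28) - 29 ≡ 64. → (28, 64)
add Q: (28, 64) + (31, 29). λ = (29 - 64)/(31 - 28) ≡ 32/3 mod 67. 3⁻¹ ≡ 45 (mod 67), so λ ≡ 33.
  x = λ² - 28 - 31 = 1089 - 59 ≡ 25; y = λ·(28 - 25) - 64 ≡ 35. → (25, 35)
double: tangent at (25, 35): λ = (3·25² + 54)/(2·35) ≡ 53/3. 3⁻¹ ≡ 45 (mod 67), so λ ≡ 53·45 ≡ 40.
  x = λ² - 25 - 25 = 1600 - 50 ≡ 9; y = λ·(25 - 9) - 35 ≡ 2. → (9, 2)
double: tangent at (9, 2): λ = (3·9² + 54)/(2·2) ≡ 29/4. 4⁻¹ ≡ 17 (mod 67), so λ ≡ 29·17 ≡ 24.
  x = λ² - 9 - 9 = 576 - 18 ≡ 22; y = λ·(9 - 22) - 2 ≡ 21. → (22, 21)

(22, 21)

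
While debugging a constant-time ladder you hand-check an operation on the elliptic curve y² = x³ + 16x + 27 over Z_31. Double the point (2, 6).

(29, 24)

tangent at (2, 6): λ = (3·2² + 16)/(2·6) ≡ 28/12. 12⁻¹ ≡ 13 (mod 31) since 12·13 = 156 ≡ 1, so λ ≡ 28·13 ≡ 23.
  x = λ² - 2 - 2 = 529 - 4 ≡ 29; y = λ·(2 - 29) - 6 ≡ 24. → (29, 24)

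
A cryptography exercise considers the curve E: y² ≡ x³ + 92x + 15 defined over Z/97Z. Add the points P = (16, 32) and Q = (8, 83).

(16, 32) + (8, 83). λ = (83 - 32)/(8 - 16) ≡ 51/89 mod 97. 89⁻¹ ≡ 12 (mod 97), so λ ≡ 30.
  x = λ² - 16 - 8 = 900 - 24 ≡ 3; y = λ·(16 - 3) - 32 ≡ 67. → (3, 67)

(3, 67)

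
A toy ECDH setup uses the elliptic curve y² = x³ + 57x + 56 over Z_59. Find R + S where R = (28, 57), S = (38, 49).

(28, 57) + (38, 49). λ = (49 - 57)/(38 - 28) ≡ 51/10 mod 59. 10⁻¹ ≡ 6 (mod 59), so λ ≡ 11.
  x = λ² - 28 - 38 = 121 - 66 ≡ 55; y = λ·(28 - 55) - 57 ≡ 0. → (55, 0)

(55, 0)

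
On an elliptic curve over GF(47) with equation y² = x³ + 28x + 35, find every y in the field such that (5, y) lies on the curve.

21, 26

x³ + 28x + 35 = 300 ≡ 18 (mod 47).
Square roots of 18 mod 47: 21 and 26 (since 21² = 441 ≡ 18).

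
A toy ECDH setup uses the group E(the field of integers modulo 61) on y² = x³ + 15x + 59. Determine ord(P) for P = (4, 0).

2

2P: (4, 0) + (4, 0): same x and y₁ ≡ -y₂, so the sum is 𝒪.
2P = 𝒪, so the order is 2.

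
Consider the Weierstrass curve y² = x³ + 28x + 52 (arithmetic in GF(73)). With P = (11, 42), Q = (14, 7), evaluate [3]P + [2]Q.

(71, 39)

First 3P:
Repeated addition: build up to 3P.
2P: tangent at (11, 42): λ = (3·11² + 28)/(2·42) ≡ 26/11. 11⁻¹ ≡ 20 (mod 73) since 11·20 = 220 ≡ 1, so λ ≡ 26·20 ≡ 9.
  x = λ² - 11 - 11 = 81 - 22 ≡ 59; y = λ·(11 - 59) - 42 ≡ 37. → (59, 37)
3P: (59, 37) + (11, 42). λ = (42 - 37)/(11 - 59) ≡ 5/25 mod 73. 25⁻¹ ≡ 38 (mod 73), so λ ≡ 44.
  x = λ² - 59 - 11 = 1936 - 70 ≡ 41; y = λ·(59 - 41) - 37 ≡ 25. → (41, 25)
3P = (41, 25).
Next 2Q:
Repeated addition: build up to 2Q.
2Q: tangent at (14, 7): λ = (3·14² + 28)/(2·7) ≡ 32/14. 14⁻¹ ≡ 47 (mod 73) since 14·47 = 658 ≡ 1, so λ ≡ 32·47 ≡ 44.
  x = λ² - 14 - 14 = 1936 - 28 ≡ 10; y = λ·(14 - 10) - 7 ≡ 23. → (10, 23)
2Q = (10, 23).
Finally 3P + 2Q:
(41, 25) + (10, 23). λ = (23 - 25)/(10 - 41) ≡ 71/42 mod 73. 42⁻¹ ≡ 40 (mod 73), so λ ≡ 66.
  x = λ² - 41 - 10 = 4356 - 51 ≡ 71; y = λ·(41 - 71) - 25 ≡ 39. → (71, 39)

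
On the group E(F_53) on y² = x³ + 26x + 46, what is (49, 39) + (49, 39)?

tangent at (49, 39): λ = (3·49² + 26)/(2·39) ≡ 21/25. 25⁻¹ ≡ 17 (mod 53), so λ ≡ 21·17 ≡ 39.
  x = λ² - 49 - 49 = 1521 - 98 ≡ 45; y = λ·(49 - 45) - 39 ≡ 11. → (45, 11)

(45, 11)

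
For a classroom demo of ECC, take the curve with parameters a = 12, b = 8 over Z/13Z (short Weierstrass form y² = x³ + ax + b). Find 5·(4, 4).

Write P = (4, 4).
Repeated addition: build up to 5P.
2P: tangent at (4, 4): λ = (3·4² + 12)/(2·4) ≡ 8/8. 8⁻¹ ≡ 5 (mod 13), so λ ≡ 8·5 ≡ 1.
  x = λ² - 4 - 4 = 1 - 8 ≡ 6; y = λ·(4 - 6) - 4 ≡ 7. → (6, 7)
3P: (6, 7) + (4, 4). λ = (4 - 7)/(4 - 6) ≡ 10/11 mod 13. 11⁻¹ ≡ 6 (mod 13), so λ ≡ 8.
  x = λ² - 6 - 4 = 64 - 10 ≡ 2; y = λ·(6 - 2) - 7 ≡ 12. → (2, 12)
4P: (2, 12) + (4, 4). λ = (4 - 12)/(4 - 2) ≡ 5/2 mod 13. 2⁻¹ ≡ 7 (mod 13), so λ ≡ 9.
  x = λ² - 2 - 4 = 81 - 6 ≡ 10; y = λ·(2 - 10) - 12 ≡ 7. → (10, 7)
5P: (10, 7) + (4, 4). λ = (4 - 7)/(4 - 10) ≡ 10/7 mod 13. 7⁻¹ ≡ 2 (mod 13), so λ ≡ 7.
  x = λ² - 10 - 4 = 49 - 14 ≡ 9; y = λ·(10 - 9) - 7 ≡ 0. → (9, 0)

(9, 0)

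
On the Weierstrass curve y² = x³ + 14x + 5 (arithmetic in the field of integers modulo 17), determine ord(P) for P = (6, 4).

2P: tangent at (6, 4): λ = (3·6² + 14)/(2·4) ≡ 3/8. 8⁻¹ ≡ 15 (mod 17) since 8·15 = 120 ≡ 1, so λ ≡ 3·15 ≡ 11.
  x = λ² - 6 - 6 = 121 - 12 ≡ 7; y = λ·(6 - 7) - 4 ≡ 2. → (7, 2)
3P: (7, 2) + (6, 4). λ = (4 - 2)/(6 - 7) ≡ 2/16 mod 17. 16⁻¹ ≡ 16 (mod 17), so λ ≡ 15.
  x = λ² - 7 - 6 = 225 - 13 ≡ 8; y = λ·(7 - 8) - 2 ≡ 0. → (8, 0)
4P: (8, 0) + (6, 4). λ = (4 - 0)/(6 - 8) ≡ 4/15 mod 17. 15⁻¹ ≡ 8 (mod 17), so λ ≡ 15.
  x = λ² - 8 - 6 = 225 - 14 ≡ 7; y = λ·(8 - 7) - 0 ≡ 15. → (7, 15)
5P: (7, 15) + (6, 4). λ = (4 - 15)/(6 - 7) ≡ 6/16 mod 17. 16⁻¹ ≡ 16 (mod 17), so λ ≡ 11.
  x = λ² - 7 - 6 = 121 - 13 ≡ 6; y = λ·(7 - 6) - 15 ≡ 13. → (6, 13)
6P: (6, 13) + (6, 4): same x and y₁ ≡ -y₂, so the sum is ∞.
6P = ∞, so the order is 6.

6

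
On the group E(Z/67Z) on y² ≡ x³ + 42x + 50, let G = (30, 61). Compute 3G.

Repeated addition: build up to 3G.
2G: tangent at (30, 61): λ = (3·30² + 42)/(2·61) ≡ 62/55. 55⁻¹ ≡ 39 (mod 67), so λ ≡ 62·39 ≡ 6.
  x = λ² - 30 - 30 = 36 - 60 ≡ 43; y = λ·(30 - 43) - 61 ≡ 62. → (43, 62)
3G: (43, 62) + (30, 61). λ = (61 - 62)/(30 - 43) ≡ 66/54 mod 67. 54⁻¹ ≡ 36 (mod 67), so λ ≡ 31.
  x = λ² - 43 - 30 = 961 - 73 ≡ 17; y = λ·(43 - 17) - 62 ≡ 7. → (17, 7)

(17, 7)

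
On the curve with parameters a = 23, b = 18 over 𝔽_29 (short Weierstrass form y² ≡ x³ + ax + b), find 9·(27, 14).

Write G = (27, 14).
Double-and-add on 9 = (1001)₂. Start with G = (27, 14) for the leading 1-bit.
double: tangent at (27, 14): λ = (3·27² + 23)/(2·14) ≡ 6/28. 28⁻¹ ≡ 28 (mod 29) since 28·28 = 784 ≡ 1, so λ ≡ 6·28 ≡ 23.
  x = λ² - 27 - 27 = 529 - 54 ≡ 11; y = λ·(27 - 11) - 14 ≡ 6. → (11, 6)
double: tangent at (11, 6): λ = (3·11² + 23)/(2·6) ≡ 9/12. 12⁻¹ ≡ 17 (mod 29) since 12·17 = 204 ≡ 1, so λ ≡ 9·17 ≡ 8.
  x = λ² - 11 - 11 = 64 - 22 ≡ 13; y = λ·(11 - 13) - 6 ≡ 7. → (13, 7)
double: tangent at (13, 7): λ = (3·13² + 23)/(2·7) ≡ 8/14. 14⁻¹ ≡ 27 (mod 29) since 14·27 = 378 ≡ 1, so λ ≡ 8·27 ≡ 13.
  x = λ² - 13 - 13 = 169 - 26 ≡ 27; y = λ·(13 - 27) - 7 ≡ 14. → (27, 14)
add G: tangent at (27, 14): λ = (3·27² + 23)/(2·14) ≡ 6/28. 28⁻¹ ≡ 28 (mod 29) since 28·28 = 784 ≡ 1, so λ ≡ 6·28 ≡ 23.
  x = λ² - 27 - 27 = 529 - 54 ≡ 11; y = λ·(27 - 11) - 14 ≡ 6. → (11, 6)

(11, 6)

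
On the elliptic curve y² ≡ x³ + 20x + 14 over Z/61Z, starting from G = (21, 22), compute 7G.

(42, 41)

Double-and-add on 7 = (111)₂. Start with G = (21, 22) for the leading 1-bit.
double: tangent at (21, 22): λ = (3·21² + 20)/(2·22) ≡ 1/44. 44⁻¹ ≡ 43 (mod 61), so λ ≡ 1·43 ≡ 43.
  x = λ² - 21 - 21 = 1849 - 42 ≡ 38; y = λ·(21 - 38) - 22 ≡ 40. → (38, 40)
add G: (38, 40) + (21, 22). λ = (22 - 40)/(21 - 38) ≡ 43/44 mod 61. 44⁻¹ ≡ 43 (mod 61) since 44·43 = 1892 ≡ 1, so λ ≡ 19.
  x = λ² - 38 - 21 = 361 - 59 ≡ 58; y = λ·(38 - 58) - 40 ≡ 7. → (58, 7)
double: tangent at (58, 7): λ = (3·58² + 20)/(2·7) ≡ 47/14. 14⁻¹ ≡ 48 (mod 61) since 14·48 = 672 ≡ 1, so λ ≡ 47·48 ≡ 60.
  x = λ² - 58 - 58 = 3600 - 116 ≡ 7; y = λ·(58 - 7) - 7 ≡ 3. → (7, 3)
add G: (7, 3) + (21, 22). λ = (22 - 3)/(21 - 7) ≡ 19/14 mod 61. 14⁻¹ ≡ 48 (mod 61) since 14·48 = 672 ≡ 1, so λ ≡ 58.
  x = λ² - 7 - 21 = 3364 - 28 ≡ 42; y = λ·(7 - 42) - 3 ≡ 41. → (42, 41)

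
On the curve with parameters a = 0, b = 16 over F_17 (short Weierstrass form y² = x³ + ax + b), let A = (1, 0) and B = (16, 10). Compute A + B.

(8, 1)

(1, 0) + (16, 10). λ = (10 - 0)/(16 - 1) ≡ 10/15 mod 17. 15⁻¹ ≡ 8 (mod 17) since 15·8 = 120 ≡ 1, so λ ≡ 12.
  x = λ² - 1 - 16 = 144 - 17 ≡ 8; y = λ·(1 - 8) - 0 ≡ 1. → (8, 1)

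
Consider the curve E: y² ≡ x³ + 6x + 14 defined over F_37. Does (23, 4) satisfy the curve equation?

no

y² = 4² ≡ 16; x³ + 6x + 14 = 12319 ≡ 35 (mod 37). 16 ≠ 35.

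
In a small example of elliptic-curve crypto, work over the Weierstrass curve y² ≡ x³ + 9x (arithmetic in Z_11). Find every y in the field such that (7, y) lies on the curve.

x³ + 9x + 0 = 406 ≡ 10 (mod 11).
10 is a non-residue mod 11; no y exists.

none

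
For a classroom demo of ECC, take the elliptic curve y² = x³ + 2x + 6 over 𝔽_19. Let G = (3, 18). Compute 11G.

(6, 14)

Repeated addition: build up to 11G.
2G: tangent at (3, 18): λ = (3·3² + 2)/(2·18) ≡ 10/17. 17⁻¹ ≡ 9 (mod 19) since 17·9 = 153 ≡ 1, so λ ≡ 10·9 ≡ 14.
  x = λ² - 3 - 3 = 196 - 6 ≡ 0; y = λ·(3 - 0) - 18 ≡ 5. → (0, 5)
3G: (0, 5) + (3, 18). λ = (18 - 5)/(3 - 0) ≡ 13/3 mod 19. 3⁻¹ ≡ 13 (mod 19), so λ ≡ 17.
  x = λ² - 0 - 3 = 289 - 3 ≡ 1; y = λ·(0 - 1) - 5 ≡ 16. → (1, 16)
4G: (1, 16) + (3, 18). λ = (18 - 16)/(3 - 1) ≡ 2/2 mod 19. 2⁻¹ ≡ 10 (mod 19), so λ ≡ 1.
  x = λ² - 1 - 3 = 1 - 4 ≡ 16; y = λ·(1 - 16) - 16 ≡ 7. → (16, 7)
5G: (16, 7) + (3, 18). λ = (18 - 7)/(3 - 16) ≡ 11/6 mod 19. 6⁻¹ ≡ 16 (mod 19) since 6·16 = 96 ≡ 1, so λ ≡ 5.
  x = λ² - 16 - 3 = 25 - 19 ≡ 6; y = λ·(16 - 6) - 7 ≡ 5. → (6, 5)
6G: (6, 5) + (3, 18). λ = (18 - 5)/(3 - 6) ≡ 13/16 mod 19. 16⁻¹ ≡ 6 (mod 19) since 16·6 = 96 ≡ 1, so λ ≡ 2.
  x = λ² - 6 - 3 = 4 - 9 ≡ 14; y = λ·(6 - 14) - 5 ≡ 17. → (14, 17)
7G: (14, 17) + (3, 18). λ = (18 - 17)/(3 - 14) ≡ 1/8 mod 19. 8⁻¹ ≡ 12 (mod 19), so λ ≡ 12.
  x = λ² - 14 - 3 = 144 - 17 ≡ 13; y = λ·(14 - 13) - 17 ≡ 14. → (13, 14)
8G: (13, 14) + (3, 18). λ = (18 - 14)/(3 - 13) ≡ 4/9 mod 19. 9⁻¹ ≡ 17 (mod 19), so λ ≡ 11.
  x = λ² - 13 - 3 = 121 - 16 ≡ 10; y = λ·(13 - 10) - 14 ≡ 0. → (10, 0)
9G: (10, 0) + (3, 18). λ = (18 - 0)/(3 - 10) ≡ 18/12 mod 19. 12⁻¹ ≡ 8 (mod 19), so λ ≡ 11.
  x = λ² - 10 - 3 = 121 - 13 ≡ 13; y = λ·(10 - 13) - 0 ≡ 5. → (13, 5)
10G: (13, 5) + (3, 18). λ = (18 - 5)/(3 - 13) ≡ 13/9 mod 19. 9⁻¹ ≡ 17 (mod 19), so λ ≡ 12.
  x = λ² - 13 - 3 = 144 - 16 ≡ 14; y = λ·(13 - 14) - 5 ≡ 2. → (14, 2)
11G: (14, 2) + (3, 18). λ = (18 - 2)/(3 - 14) ≡ 16/8 mod 19. 8⁻¹ ≡ 12 (mod 19), so λ ≡ 2.
  x = λ² - 14 - 3 = 4 - 17 ≡ 6; y = λ·(14 - 6) - 2 ≡ 14. → (6, 14)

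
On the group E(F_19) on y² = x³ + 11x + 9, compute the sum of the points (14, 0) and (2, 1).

(14, 0) + (2, 1). λ = (1 - 0)/(2 - 14) ≡ 1/7 mod 19. 7⁻¹ ≡ 11 (mod 19), so λ ≡ 11.
  x = λ² - 14 - 2 = 121 - 16 ≡ 10; y = λ·(14 - 10) - 0 ≡ 6. → (10, 6)

(10, 6)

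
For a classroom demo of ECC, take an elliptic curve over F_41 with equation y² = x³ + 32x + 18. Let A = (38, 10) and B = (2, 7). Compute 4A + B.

(12, 11)

First 4A:
Double-and-add on 4 = (100)₂. Start with A = (38, 10) for the leading 1-bit.
double: tangent at (38, 10): λ = (3·38² + 32)/(2·10) ≡ 18/20. 20⁻¹ ≡ 39 (mod 41) since 20·39 = 780 ≡ 1, so λ ≡ 18·39 ≡ 5.
  x = λ² - 38 - 38 = 25 - 76 ≡ 31; y = λ·(38 - 31) - 10 ≡ 25. → (31, 25)
double: tangent at (31, 25): λ = (3·31² + 32)/(2·25) ≡ 4/9. 9⁻¹ ≡ 32 (mod 41), so λ ≡ 4·32 ≡ 5.
  x = λ² - 31 - 31 = 25 - 62 ≡ 4; y = λ·(31 - 4) - 25 ≡ 28. → (4, 28)
4A = (4, 28).
Finally 4A + B:
(4, 28) + (2, 7). λ = (7 - 28)/(2 - 4) ≡ 20/39 mod 41. 39⁻¹ ≡ 20 (mod 41), so λ ≡ 31.
  x = λ² - 4 - 2 = 961 - 6 ≡ 12; y = λ·(4 - 12) - 28 ≡ 11. → (12, 11)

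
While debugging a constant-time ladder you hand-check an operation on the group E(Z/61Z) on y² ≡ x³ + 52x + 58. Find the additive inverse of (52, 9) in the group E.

-(52, 9) = (52, -9 mod 61) = (52, 52).

(52, 52)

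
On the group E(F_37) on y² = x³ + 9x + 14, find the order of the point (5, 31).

5

2P: tangent at (5, 31): λ = (3·5² + 9)/(2·31) ≡ 10/25. 25⁻¹ ≡ 3 (mod 37) since 25·3 = 75 ≡ 1, so λ ≡ 10·3 ≡ 30.
  x = λ² - 5 - 5 = 900 - 10 ≡ 2; y = λ·(5 - 2) - 31 ≡ 22. → (2, 22)
3P: (2, 22) + (5, 31). λ = (31 - 22)/(5 - 2) ≡ 9/3 mod 37. 3⁻¹ ≡ 25 (mod 37) since 3·25 = 75 ≡ 1, so λ ≡ 3.
  x = λ² - 2 - 5 = 9 - 7 ≡ 2; y = λ·(2 - 2) - 22 ≡ 15. → (2, 15)
4P: (2, 15) + (5, 31). λ = (31 - 15)/(5 - 2) ≡ 16/3 mod 37. 3⁻¹ ≡ 25 (mod 37), so λ ≡ 30.
  x = λ² - 2 - 5 = 900 - 7 ≡ 5; y = λ·(2 - 5) - 15 ≡ 6. → (5, 6)
5P: (5, 6) + (5, 31): same x and y₁ ≡ -y₂, so the sum is the point at infinity.
5P = the point at infinity, so the order is 5.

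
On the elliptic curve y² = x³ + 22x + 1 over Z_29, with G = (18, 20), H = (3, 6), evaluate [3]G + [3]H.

First 3G:
Repeated addition: build up to 3G.
2G: tangent at (18, 20): λ = (3·18² + 22)/(2·20) ≡ 8/11. 11⁻¹ ≡ 8 (mod 29) since 11·8 = 88 ≡ 1, so λ ≡ 8·8 ≡ 6.
  x = λ² - 18 - 18 = 36 - 36 ≡ 0; y = λ·(18 - 0) - 20 ≡ 1. → (0, 1)
3G: (0, 1) + (18, 20). λ = (20 - 1)/(18 - 0) ≡ 19/18 mod 29. 18⁻¹ ≡ 21 (mod 29), so λ ≡ 22.
  x = λ² - 0 - 18 = 484 - 18 ≡ 2; y = λ·(0 - 2) - 1 ≡ 13. → (2, 13)
3G = (2, 13).
Next 3H:
Repeated addition: build up to 3H.
2H: tangent at (3, 6): λ = (3·3² + 22)/(2·6) ≡ 20/12. 12⁻¹ ≡ 17 (mod 29), so λ ≡ 20·17 ≡ 21.
  x = λ² - 3 - 3 = 441 - 6 ≡ 0; y = λ·(3 - 0) - 6 ≡ 28. → (0, 28)
3H: (0, 28) + (3, 6). λ = (6 - 28)/(3 - 0) ≡ 7/3 mod 29. 3⁻¹ ≡ 10 (mod 29), so λ ≡ 12.
  x = λ² - 0 - 3 = 144 - 3 ≡ 25; y = λ·(0 - 25) - 28 ≡ 20. → (25, 20)
3H = (25, 20).
Finally 3G + 3H:
(2, 13) + (25, 20). λ = (20 - 13)/(25 - 2) ≡ 7/23 mod 29. 23⁻¹ ≡ 24 (mod 29) since 23·24 = 552 ≡ 1, so λ ≡ 23.
  x = λ² - 2 - 25 = 529 - 27 ≡ 9; y = λ·(2 - 9) - 13 ≡ 0. → (9, 0)

(9, 0)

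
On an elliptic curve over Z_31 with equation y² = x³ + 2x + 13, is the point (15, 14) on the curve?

no

y² = 14² ≡ 10; x³ + 2x + 13 = 3418 ≡ 8 (mod 31). 10 ≠ 8.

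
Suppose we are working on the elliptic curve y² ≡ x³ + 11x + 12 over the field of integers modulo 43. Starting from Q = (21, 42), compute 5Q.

(6, 6)

Repeated addition: build up to 5Q.
2Q: tangent at (21, 42): λ = (3·21² + 11)/(2·42) ≡ 1/41. 41⁻¹ ≡ 21 (mod 43), so λ ≡ 1·21 ≡ 21.
  x = λ² - 21 - 21 = 441 - 42 ≡ 12; y = λ·(21 - 12) - 42 ≡ 18. → (12, 18)
3Q: (12, 18) + (21, 42). λ = (42 - 18)/(21 - 12) ≡ 24/9 mod 43. 9⁻¹ ≡ 24 (mod 43) since 9·24 = 216 ≡ 1, so λ ≡ 17.
  x = λ² - 12 - 21 = 289 - 33 ≡ 41; y = λ·(12 - 41) - 18 ≡ 5. → (41, 5)
4Q: (41, 5) + (21, 42). λ = (42 - 5)/(21 - 41) ≡ 37/23 mod 43. 23⁻¹ ≡ 15 (mod 43) since 23·15 = 345 ≡ 1, so λ ≡ 39.
  x = λ² - 41 - 21 = 1521 - 62 ≡ 40; y = λ·(41 - 40) - 5 ≡ 34. → (40, 34)
5Q: (40, 34) + (21, 42). λ = (42 - 34)/(21 - 40) ≡ 8/24 mod 43. 24⁻¹ ≡ 9 (mod 43), so λ ≡ 29.
  x = λ² - 40 - 21 = 841 - 61 ≡ 6; y = λ·(40 - 6) - 34 ≡ 6. → (6, 6)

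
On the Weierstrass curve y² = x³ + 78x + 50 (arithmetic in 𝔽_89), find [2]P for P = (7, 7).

(84, 46)

tangent at (7, 7): λ = (3·7² + 78)/(2·7) ≡ 47/14. 14⁻¹ ≡ 70 (mod 89) since 14·70 = 980 ≡ 1, so λ ≡ 47·70 ≡ 86.
  x = λ² - 7 - 7 = 7396 - 14 ≡ 84; y = λ·(7 - 84) - 7 ≡ 46. → (84, 46)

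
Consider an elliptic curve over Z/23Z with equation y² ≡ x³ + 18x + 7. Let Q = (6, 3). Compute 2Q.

(15, 15)

tangent at (6, 3): λ = (3·6² + 18)/(2·3) ≡ 11/6. 6⁻¹ ≡ 4 (mod 23), so λ ≡ 11·4 ≡ 21.
  x = λ² - 6 - 6 = 441 - 12 ≡ 15; y = λ·(6 - 15) - 3 ≡ 15. → (15, 15)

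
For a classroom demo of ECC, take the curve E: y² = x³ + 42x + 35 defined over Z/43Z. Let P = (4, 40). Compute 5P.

(10, 6)

Repeated addition: build up to 5P.
2P: tangent at (4, 40): λ = (3·4² + 42)/(2·40) ≡ 4/37. 37⁻¹ ≡ 7 (mod 43), so λ ≡ 4·7 ≡ 28.
  x = λ² - 4 - 4 = 784 - 8 ≡ 2; y = λ·(4 - 2) - 40 ≡ 16. → (2, 16)
3P: (2, 16) + (4, 40). λ = (40 - 16)/(4 - 2) ≡ 24/2 mod 43. 2⁻¹ ≡ 22 (mod 43), so λ ≡ 12.
  x = λ² - 2 - 4 = 144 - 6 ≡ 9; y = λ·(2 - 9) - 16 ≡ 29. → (9, 29)
4P: (9, 29) + (4, 40). λ = (40 - 29)/(4 - 9) ≡ 11/38 mod 43. 38⁻¹ ≡ 17 (mod 43), so λ ≡ 15.
  x = λ² - 9 - 4 = 225 - 13 ≡ 40; y = λ·(9 - 40) - 29 ≡ 22. → (40, 22)
5P: (40, 22) + (4, 40). λ = (40 - 22)/(4 - 40) ≡ 18/7 mod 43. 7⁻¹ ≡ 37 (mod 43) since 7·37 = 259 ≡ 1, so λ ≡ 21.
  x = λ² - 40 - 4 = 441 - 44 ≡ 10; y = λ·(40 - 10) - 22 ≡ 6. → (10, 6)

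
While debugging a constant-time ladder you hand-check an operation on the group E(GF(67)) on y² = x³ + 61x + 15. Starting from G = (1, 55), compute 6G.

(31, 41)

Repeated addition: build up to 6G.
2G: tangent at (1, 55): λ = (3·1² + 61)/(2·55) ≡ 64/43. 43⁻¹ ≡ 53 (mod 67), so λ ≡ 64·53 ≡ 42.
  x = λ² - 1 - 1 = 1764 - 2 ≡ 20; y = λ·(1 - 20) - 55 ≡ 18. → (20, 18)
3G: (20, 18) + (1, 55). λ = (55 - 18)/(1 - 20) ≡ 37/48 mod 67. 48⁻¹ ≡ 7 (mod 67), so λ ≡ 58.
  x = λ² - 20 - 1 = 3364 - 21 ≡ 60; y = λ·(20 - 60) - 18 ≡ 7. → (60, 7)
4G: (60, 7) + (1, 55). λ = (55 - 7)/(1 - 60) ≡ 48/8 mod 67. 8⁻¹ ≡ 42 (mod 67), so λ ≡ 6.
  x = λ² - 60 - 1 = 36 - 61 ≡ 42; y = λ·(60 - 42) - 7 ≡ 34. → (42, 34)
5G: (42, 34) + (1, 55). λ = (55 - 34)/(1 - 42) ≡ 21/26 mod 67. 26⁻¹ ≡ 49 (mod 67) since 26·49 = 1274 ≡ 1, so λ ≡ 24.
  x = λ² - 42 - 1 = 576 - 43 ≡ 64; y = λ·(42 - 64) - 34 ≡ 41. → (64, 41)
6G: (64, 41) + (1, 55). λ = (55 - 41)/(1 - 64) ≡ 14/4 mod 67. 4⁻¹ ≡ 17 (mod 67), so λ ≡ 37.
  x = λ² - 64 - 1 = 1369 - 65 ≡ 31; y = λ·(64 - 31) - 41 ≡ 41. → (31, 41)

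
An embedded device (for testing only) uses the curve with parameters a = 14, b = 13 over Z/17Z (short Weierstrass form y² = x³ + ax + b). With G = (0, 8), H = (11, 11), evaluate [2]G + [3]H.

(9, 16)

First 2G:
Repeated addition: build up to 2G.
2G: tangent at (0, 8): λ = (3·0² + 14)/(2·8) ≡ 14/16. 16⁻¹ ≡ 16 (mod 17) since 16·16 = 256 ≡ 1, so λ ≡ 14·16 ≡ 3.
  x = λ² - 0 - 0 = 9 - 0 ≡ 9; y = λ·(0 - 9) - 8 ≡ 16. → (9, 16)
2G = (9, 16).
Next 3H:
Repeated addition: build up to 3H.
2H: tangent at (11, 11): λ = (3·11² + 14)/(2·11) ≡ 3/5. 5⁻¹ ≡ 7 (mod 17) since 5·7 = 35 ≡ 1, so λ ≡ 3·7 ≡ 4.
  x = λ² - 11 - 11 = 16 - 22 ≡ 11; y = λ·(11 - 11) - 11 ≡ 6. → (11, 6)
3H: (11, 6) + (11, 11): same x and y₁ ≡ -y₂, so the sum is 𝒪.
3H = 𝒪.
Finally 2G + 3H:
(9, 16) + 𝒪 = (9, 16) (identity).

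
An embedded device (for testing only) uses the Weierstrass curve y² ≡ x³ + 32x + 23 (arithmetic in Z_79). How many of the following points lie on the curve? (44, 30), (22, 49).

1

(44, 30): 30² ≡ 31, rhs ≡ 31 → on.
(22, 49): 49² ≡ 31, rhs ≡ 78 → off.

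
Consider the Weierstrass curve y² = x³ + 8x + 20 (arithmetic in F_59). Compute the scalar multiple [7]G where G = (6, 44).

Repeated addition: build up to 7G.
2G: tangent at (6, 44): λ = (3·6² + 8)/(2·44) ≡ 57/29. 29⁻¹ ≡ 57 (mod 59), so λ ≡ 57·57 ≡ 4.
  x = λ² - 6 - 6 = 16 - 12 ≡ 4; y = λ·(6 - 4) - 44 ≡ 23. → (4, 23)
3G: (4, 23) + (6, 44). λ = (44 - 23)/(6 - 4) ≡ 21/2 mod 59. 2⁻¹ ≡ 30 (mod 59) since 2·30 = 60 ≡ 1, so λ ≡ 40.
  x = λ² - 4 - 6 = 1600 - 10 ≡ 56; y = λ·(4 - 56) - 23 ≡ 21. → (56, 21)
4G: (56, 21) + (6, 44). λ = (44 - 21)/(6 - 56) ≡ 23/9 mod 59. 9⁻¹ ≡ 46 (mod 59), so λ ≡ 55.
  x = λ² - 56 - 6 = 3025 - 62 ≡ 13; y = λ·(56 - 13) - 21 ≡ 43. → (13, 43)
5G: (13, 43) + (6, 44). λ = (44 - 43)/(6 - 13) ≡ 1/52 mod 59. 52⁻¹ ≡ 42 (mod 59) since 52·42 = 2184 ≡ 1, so λ ≡ 42.
  x = λ² - 13 - 6 = 1764 - 19 ≡ 34; y = λ·(13 - 34) - 43 ≡ 19. → (34, 19)
6G: (34, 19) + (6, 44). λ = (44 - 19)/(6 - 34) ≡ 25/31 mod 59. 31⁻¹ ≡ 40 (mod 59) since 31·40 = 1240 ≡ 1, so λ ≡ 56.
  x = λ² - 34 - 6 = 3136 - 40 ≡ 28; y = λ·(34 - 28) - 19 ≡ 22. → (28, 22)
7G: (28, 22) + (6, 44). λ = (44 - 22)/(6 - 28) ≡ 22/37 mod 59. 37⁻¹ ≡ 8 (mod 59), so λ ≡ 58.
  x = λ² - 28 - 6 = 3364 - 34 ≡ 26; y = λ·(28 - 26) - 22 ≡ 35. → (26, 35)

(26, 35)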